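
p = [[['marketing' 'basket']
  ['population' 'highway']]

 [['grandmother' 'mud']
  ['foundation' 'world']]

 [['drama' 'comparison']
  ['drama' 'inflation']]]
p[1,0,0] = 'grandmother'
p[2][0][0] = 'drama'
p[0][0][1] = 'basket'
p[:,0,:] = [['marketing', 'basket'], ['grandmother', 'mud'], ['drama', 'comparison']]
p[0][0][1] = 'basket'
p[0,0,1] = 'basket'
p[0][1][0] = 'population'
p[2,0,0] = 'drama'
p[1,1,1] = 'world'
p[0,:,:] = [['marketing', 'basket'], ['population', 'highway']]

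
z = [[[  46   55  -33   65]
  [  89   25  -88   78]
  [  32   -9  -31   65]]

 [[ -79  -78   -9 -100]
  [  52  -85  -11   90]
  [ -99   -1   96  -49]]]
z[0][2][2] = -31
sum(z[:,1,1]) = -60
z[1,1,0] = 52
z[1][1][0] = 52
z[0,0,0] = 46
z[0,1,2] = -88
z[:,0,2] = [-33, -9]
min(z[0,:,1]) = -9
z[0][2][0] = 32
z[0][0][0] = 46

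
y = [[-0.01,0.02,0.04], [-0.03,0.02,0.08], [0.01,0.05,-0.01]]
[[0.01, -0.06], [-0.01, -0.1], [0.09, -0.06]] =y@[[-0.05, 1.86], [1.66, -1.52], [-0.56, -0.2]]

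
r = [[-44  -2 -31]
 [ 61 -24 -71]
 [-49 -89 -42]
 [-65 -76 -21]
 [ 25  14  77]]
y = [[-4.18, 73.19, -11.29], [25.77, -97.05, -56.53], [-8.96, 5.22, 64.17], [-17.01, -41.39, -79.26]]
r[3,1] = -76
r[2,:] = [-49, -89, -42]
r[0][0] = -44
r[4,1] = 14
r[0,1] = -2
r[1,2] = -71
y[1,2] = -56.53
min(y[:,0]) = -17.01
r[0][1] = -2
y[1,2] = -56.53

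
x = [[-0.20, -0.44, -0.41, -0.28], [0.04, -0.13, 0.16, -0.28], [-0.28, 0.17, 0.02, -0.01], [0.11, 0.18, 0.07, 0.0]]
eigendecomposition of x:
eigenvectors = [[-0.69+0.00j,(-0.35+0j),0.22+0.44j,0.22-0.44j], [(0.17+0j),0.63+0.00j,(0.64+0j),(0.64-0j)], [0.70+0.00j,(-0.68+0j),-0.39+0.13j,(-0.39-0.13j)], [(0.01+0j),-0.10+0.00j,(-0.07-0.41j),-0.07+0.41j]]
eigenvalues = [(0.34+0j), (-0.28+0j), (-0.18+0.24j), (-0.18-0.24j)]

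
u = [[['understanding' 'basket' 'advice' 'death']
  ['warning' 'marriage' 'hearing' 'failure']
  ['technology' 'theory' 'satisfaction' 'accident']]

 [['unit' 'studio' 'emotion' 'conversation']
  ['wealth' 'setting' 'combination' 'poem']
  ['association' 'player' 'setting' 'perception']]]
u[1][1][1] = 'setting'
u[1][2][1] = 'player'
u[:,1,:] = [['warning', 'marriage', 'hearing', 'failure'], ['wealth', 'setting', 'combination', 'poem']]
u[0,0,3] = 'death'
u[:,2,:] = [['technology', 'theory', 'satisfaction', 'accident'], ['association', 'player', 'setting', 'perception']]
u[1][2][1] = 'player'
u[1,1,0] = 'wealth'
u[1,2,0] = 'association'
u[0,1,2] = 'hearing'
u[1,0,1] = 'studio'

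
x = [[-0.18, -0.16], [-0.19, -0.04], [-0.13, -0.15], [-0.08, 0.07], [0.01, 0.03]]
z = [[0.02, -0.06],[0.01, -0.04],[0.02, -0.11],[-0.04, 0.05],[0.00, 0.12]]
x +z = [[-0.16,-0.22], [-0.18,-0.08], [-0.11,-0.26], [-0.12,0.12], [0.01,0.15]]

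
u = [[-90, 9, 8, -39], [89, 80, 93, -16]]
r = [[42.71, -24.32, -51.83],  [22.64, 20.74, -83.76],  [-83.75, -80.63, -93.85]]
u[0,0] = -90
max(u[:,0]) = 89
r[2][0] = -83.75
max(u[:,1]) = 80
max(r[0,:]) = 42.71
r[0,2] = -51.83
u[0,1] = 9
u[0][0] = -90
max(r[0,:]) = 42.71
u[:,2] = [8, 93]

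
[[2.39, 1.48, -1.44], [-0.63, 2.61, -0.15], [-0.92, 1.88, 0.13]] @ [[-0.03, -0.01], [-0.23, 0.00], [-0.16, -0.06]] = [[-0.18, 0.06], [-0.56, 0.02], [-0.43, 0.0]]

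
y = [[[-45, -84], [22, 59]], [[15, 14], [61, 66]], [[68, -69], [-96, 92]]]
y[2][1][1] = 92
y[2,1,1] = 92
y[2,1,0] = -96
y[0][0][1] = -84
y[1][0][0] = 15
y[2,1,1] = 92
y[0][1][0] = 22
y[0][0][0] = -45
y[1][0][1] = 14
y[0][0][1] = -84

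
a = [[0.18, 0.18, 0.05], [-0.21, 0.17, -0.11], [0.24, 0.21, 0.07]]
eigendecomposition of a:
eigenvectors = [[(0.06+0.46j), 0.06-0.46j, -0.38+0.00j],[-0.66+0.00j, -0.66-0.00j, (0.13+0j)],[0.13+0.58j, 0.13-0.58j, (0.92+0j)]]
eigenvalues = [(0.21+0.24j), (0.21-0.24j), (-0+0j)]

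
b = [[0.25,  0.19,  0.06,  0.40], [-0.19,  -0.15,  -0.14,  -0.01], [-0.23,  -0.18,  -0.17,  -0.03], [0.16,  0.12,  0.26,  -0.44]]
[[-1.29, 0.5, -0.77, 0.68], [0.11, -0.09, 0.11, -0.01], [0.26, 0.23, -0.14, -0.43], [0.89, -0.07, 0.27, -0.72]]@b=[[-0.13, -0.10, 0.16, -0.8], [0.02, 0.01, -0.0, 0.05], [-0.02, -0.01, -0.10, 0.30], [0.06, 0.04, -0.17, 0.67]]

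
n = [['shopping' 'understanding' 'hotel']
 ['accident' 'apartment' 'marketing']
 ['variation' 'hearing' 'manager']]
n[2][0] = 'variation'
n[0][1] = 'understanding'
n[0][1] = 'understanding'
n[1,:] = ['accident', 'apartment', 'marketing']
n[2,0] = 'variation'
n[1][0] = 'accident'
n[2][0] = 'variation'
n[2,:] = ['variation', 'hearing', 'manager']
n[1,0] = 'accident'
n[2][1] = 'hearing'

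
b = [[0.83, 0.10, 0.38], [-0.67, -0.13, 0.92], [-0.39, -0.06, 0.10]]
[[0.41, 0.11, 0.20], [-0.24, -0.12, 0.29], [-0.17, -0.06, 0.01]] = b @[[0.45, 0.05, 0.07], [0.05, 0.67, -0.0], [0.07, -0.00, 0.37]]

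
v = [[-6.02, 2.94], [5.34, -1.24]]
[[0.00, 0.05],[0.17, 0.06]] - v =[[6.02, -2.89], [-5.17, 1.3]]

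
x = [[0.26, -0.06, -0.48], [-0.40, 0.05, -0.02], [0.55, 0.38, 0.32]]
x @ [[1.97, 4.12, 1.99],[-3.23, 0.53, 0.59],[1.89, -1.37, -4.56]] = [[-0.2, 1.70, 2.67],  [-0.99, -1.59, -0.68],  [0.46, 2.03, -0.14]]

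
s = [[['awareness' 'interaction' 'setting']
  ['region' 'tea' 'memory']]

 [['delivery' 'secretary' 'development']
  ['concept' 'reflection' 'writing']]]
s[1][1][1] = 'reflection'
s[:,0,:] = [['awareness', 'interaction', 'setting'], ['delivery', 'secretary', 'development']]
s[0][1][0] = 'region'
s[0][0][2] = 'setting'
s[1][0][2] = 'development'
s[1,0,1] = 'secretary'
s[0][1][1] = 'tea'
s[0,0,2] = 'setting'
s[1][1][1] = 'reflection'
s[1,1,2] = 'writing'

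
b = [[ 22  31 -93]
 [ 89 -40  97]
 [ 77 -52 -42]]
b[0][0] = 22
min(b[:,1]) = -52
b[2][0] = 77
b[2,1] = -52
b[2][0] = 77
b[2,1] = -52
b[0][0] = 22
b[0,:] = [22, 31, -93]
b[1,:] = [89, -40, 97]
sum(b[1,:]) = 146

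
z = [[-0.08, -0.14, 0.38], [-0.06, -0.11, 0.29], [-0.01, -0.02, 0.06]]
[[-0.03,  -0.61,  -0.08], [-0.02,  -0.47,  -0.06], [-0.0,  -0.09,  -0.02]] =z@[[1.49, 0.48, -0.14],[-0.29, 0.62, -1.54],[0.14, -1.27, -0.81]]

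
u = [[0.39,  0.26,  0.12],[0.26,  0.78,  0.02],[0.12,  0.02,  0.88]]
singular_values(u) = [0.97, 0.83, 0.24]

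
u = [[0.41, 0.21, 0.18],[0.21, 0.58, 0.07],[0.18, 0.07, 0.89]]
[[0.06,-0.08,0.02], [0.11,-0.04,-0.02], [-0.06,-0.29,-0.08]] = u @ [[0.10, -0.07, 0.13], [0.17, -0.0, -0.07], [-0.10, -0.31, -0.11]]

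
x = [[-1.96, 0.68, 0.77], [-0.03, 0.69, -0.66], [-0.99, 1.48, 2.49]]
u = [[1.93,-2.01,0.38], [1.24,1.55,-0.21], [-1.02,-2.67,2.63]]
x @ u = [[-3.72, 2.94, 1.14], [1.47, 2.89, -1.89], [-2.62, -2.36, 5.86]]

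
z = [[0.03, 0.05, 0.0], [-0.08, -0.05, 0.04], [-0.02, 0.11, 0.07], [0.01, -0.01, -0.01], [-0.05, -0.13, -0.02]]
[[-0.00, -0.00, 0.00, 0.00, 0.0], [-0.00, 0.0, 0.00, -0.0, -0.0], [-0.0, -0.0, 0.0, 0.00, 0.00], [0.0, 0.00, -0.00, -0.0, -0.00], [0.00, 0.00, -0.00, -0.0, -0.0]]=z @ [[0.01, 0.01, -0.01, -0.01, -0.01], [-0.01, -0.02, 0.01, 0.02, 0.02], [0.00, 0.01, -0.00, -0.01, -0.01]]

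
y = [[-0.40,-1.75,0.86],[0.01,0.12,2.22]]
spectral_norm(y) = 2.49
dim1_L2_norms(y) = [1.99, 2.22]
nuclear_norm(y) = 4.13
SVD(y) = [[-0.60, -0.8], [-0.8, 0.6]] @ diag([2.4934330245349585, 1.6394486122347502]) @ [[0.09, 0.38, -0.92], [0.20, 0.90, 0.39]]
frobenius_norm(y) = 2.98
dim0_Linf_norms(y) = [0.4, 1.75, 2.22]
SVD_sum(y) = [[-0.14, -0.57, 1.38], [-0.19, -0.76, 1.83]] + [[-0.26, -1.18, -0.52], [0.2, 0.88, 0.39]]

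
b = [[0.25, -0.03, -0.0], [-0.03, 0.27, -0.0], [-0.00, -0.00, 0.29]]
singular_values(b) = [0.29, 0.29, 0.23]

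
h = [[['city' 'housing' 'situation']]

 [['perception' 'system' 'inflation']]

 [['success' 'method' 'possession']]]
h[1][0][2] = 'inflation'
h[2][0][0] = 'success'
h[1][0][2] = 'inflation'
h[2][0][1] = 'method'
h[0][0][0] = 'city'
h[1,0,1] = 'system'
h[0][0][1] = 'housing'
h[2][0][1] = 'method'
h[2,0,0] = 'success'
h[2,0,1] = 'method'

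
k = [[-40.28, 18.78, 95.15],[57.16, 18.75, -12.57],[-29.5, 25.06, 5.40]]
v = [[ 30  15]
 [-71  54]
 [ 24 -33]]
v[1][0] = -71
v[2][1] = -33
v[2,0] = 24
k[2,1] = 25.06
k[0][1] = 18.78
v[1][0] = -71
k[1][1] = 18.75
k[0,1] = 18.78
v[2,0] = 24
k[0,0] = -40.28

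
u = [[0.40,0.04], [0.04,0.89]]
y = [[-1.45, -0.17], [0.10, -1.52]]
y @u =[[-0.59, -0.21], [-0.02, -1.35]]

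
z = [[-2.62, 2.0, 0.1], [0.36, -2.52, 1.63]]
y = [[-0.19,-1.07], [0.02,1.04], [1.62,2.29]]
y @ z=[[0.11, 2.32, -1.76],[0.32, -2.58, 1.7],[-3.42, -2.53, 3.89]]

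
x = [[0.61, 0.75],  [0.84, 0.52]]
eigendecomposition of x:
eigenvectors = [[0.71, -0.67], [0.71, 0.75]]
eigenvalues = [1.36, -0.23]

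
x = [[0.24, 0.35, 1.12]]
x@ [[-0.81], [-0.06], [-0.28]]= [[-0.53]]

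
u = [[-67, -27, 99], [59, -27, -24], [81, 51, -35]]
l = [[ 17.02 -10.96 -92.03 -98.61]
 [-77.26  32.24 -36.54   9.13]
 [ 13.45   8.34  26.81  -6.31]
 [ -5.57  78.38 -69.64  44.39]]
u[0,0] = -67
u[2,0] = 81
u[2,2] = -35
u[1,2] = -24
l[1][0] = -77.26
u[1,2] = -24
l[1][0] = -77.26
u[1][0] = 59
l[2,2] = 26.81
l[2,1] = 8.34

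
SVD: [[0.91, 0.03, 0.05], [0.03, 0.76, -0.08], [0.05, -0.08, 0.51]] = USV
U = [[-0.99, 0.11, -0.13], [-0.14, -0.95, 0.28], [-0.09, 0.3, 0.95]]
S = [0.92, 0.78, 0.48]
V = [[-0.99, -0.14, -0.09], [0.11, -0.95, 0.3], [-0.13, 0.28, 0.95]]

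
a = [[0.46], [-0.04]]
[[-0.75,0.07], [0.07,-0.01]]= a@[[-1.63,0.15]]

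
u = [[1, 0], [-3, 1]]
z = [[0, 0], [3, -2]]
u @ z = [[0, 0], [3, -2]]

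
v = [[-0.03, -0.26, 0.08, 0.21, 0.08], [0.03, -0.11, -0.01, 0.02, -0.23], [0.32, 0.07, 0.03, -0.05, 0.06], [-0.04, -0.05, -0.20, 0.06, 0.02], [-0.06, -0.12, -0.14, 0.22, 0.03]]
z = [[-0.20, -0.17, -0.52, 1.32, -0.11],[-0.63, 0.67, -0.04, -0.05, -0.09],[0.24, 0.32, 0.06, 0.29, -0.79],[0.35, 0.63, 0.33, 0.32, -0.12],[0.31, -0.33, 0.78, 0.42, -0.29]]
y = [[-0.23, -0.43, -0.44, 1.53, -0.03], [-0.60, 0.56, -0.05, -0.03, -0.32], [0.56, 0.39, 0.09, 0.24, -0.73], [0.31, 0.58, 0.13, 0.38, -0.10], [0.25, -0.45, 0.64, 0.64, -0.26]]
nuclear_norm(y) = 5.10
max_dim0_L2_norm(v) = 0.33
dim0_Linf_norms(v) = [0.32, 0.26, 0.2, 0.22, 0.23]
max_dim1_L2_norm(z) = 1.45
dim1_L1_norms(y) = [2.66, 1.56, 2.01, 1.5, 2.24]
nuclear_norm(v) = 1.33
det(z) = -0.60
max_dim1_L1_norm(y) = 2.66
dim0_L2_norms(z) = [0.84, 1.04, 1.0, 1.45, 0.86]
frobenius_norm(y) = 2.52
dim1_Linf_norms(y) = [1.53, 0.6, 0.73, 0.58, 0.64]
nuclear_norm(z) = 4.94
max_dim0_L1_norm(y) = 2.82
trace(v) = -0.02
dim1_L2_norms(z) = [1.45, 0.93, 0.93, 0.86, 1.04]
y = v + z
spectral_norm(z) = 1.52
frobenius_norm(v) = 0.66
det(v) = -0.00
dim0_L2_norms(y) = [0.94, 1.09, 0.79, 1.72, 0.84]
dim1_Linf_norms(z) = [1.32, 0.67, 0.79, 0.63, 0.78]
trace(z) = 0.56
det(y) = -0.60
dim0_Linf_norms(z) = [0.63, 0.67, 0.78, 1.32, 0.79]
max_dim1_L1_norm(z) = 2.32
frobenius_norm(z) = 2.38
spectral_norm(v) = 0.47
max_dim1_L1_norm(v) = 0.66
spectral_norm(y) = 1.79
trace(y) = 0.54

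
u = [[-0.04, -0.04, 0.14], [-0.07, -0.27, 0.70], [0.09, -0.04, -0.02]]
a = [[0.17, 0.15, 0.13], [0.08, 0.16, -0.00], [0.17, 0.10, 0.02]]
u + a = [[0.13, 0.11, 0.27], [0.01, -0.11, 0.70], [0.26, 0.06, 0.0]]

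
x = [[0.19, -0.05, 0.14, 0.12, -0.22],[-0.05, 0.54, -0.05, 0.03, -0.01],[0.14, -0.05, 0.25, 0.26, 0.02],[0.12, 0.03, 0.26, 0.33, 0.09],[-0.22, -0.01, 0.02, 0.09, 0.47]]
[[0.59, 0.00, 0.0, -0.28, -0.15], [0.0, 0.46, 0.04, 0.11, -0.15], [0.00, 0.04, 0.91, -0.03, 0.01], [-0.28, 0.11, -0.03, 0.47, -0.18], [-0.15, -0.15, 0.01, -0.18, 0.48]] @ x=[[0.11,-0.04,0.01,-0.04,-0.23], [0.03,0.25,0.01,0.05,-0.06], [0.12,-0.02,0.22,0.23,0.02], [0.03,0.09,0.07,0.10,0.02], [-0.15,-0.08,-0.05,-0.04,0.24]]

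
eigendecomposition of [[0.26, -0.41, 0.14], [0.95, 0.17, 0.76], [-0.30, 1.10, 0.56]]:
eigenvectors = [[0.43+0.30j,(0.43-0.3j),-0.09+0.00j],[0.52-0.18j,0.52+0.18j,(0.52+0j)],[-0.64+0.00j,(-0.64-0j),0.85+0.00j]]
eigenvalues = [(-0.13+0.45j), (-0.13-0.45j), (1.26+0j)]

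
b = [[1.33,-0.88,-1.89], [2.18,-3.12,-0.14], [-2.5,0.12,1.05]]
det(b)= 11.619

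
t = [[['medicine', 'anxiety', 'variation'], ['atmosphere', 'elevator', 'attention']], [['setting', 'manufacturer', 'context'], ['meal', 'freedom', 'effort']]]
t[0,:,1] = ['anxiety', 'elevator']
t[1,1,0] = 'meal'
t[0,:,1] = ['anxiety', 'elevator']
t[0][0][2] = 'variation'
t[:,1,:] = [['atmosphere', 'elevator', 'attention'], ['meal', 'freedom', 'effort']]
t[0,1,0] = 'atmosphere'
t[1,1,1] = 'freedom'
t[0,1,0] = 'atmosphere'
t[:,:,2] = [['variation', 'attention'], ['context', 'effort']]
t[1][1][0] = 'meal'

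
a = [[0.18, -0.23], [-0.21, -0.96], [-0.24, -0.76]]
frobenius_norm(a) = 1.30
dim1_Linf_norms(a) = [0.23, 0.96, 0.76]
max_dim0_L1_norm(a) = 1.95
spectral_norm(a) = 1.28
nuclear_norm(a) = 1.51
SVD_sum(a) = [[-0.04,-0.18], [-0.22,-0.96], [-0.18,-0.77]] + [[0.22, -0.05], [0.01, -0.00], [-0.06, 0.01]]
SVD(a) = [[-0.14, 0.96],[-0.77, 0.04],[-0.62, -0.27]] @ diag([1.2769245060850403, 0.23593178200377363]) @ [[0.22,0.97], [0.97,-0.22]]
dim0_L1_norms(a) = [0.63, 1.95]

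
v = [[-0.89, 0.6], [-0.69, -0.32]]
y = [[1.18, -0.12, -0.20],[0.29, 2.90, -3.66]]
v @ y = [[-0.88, 1.85, -2.02], [-0.91, -0.85, 1.31]]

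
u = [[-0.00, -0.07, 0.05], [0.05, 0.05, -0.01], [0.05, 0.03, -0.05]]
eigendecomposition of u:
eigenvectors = [[(0.18-0.63j),0.18+0.63j,(-0.41+0j)], [-0.66+0.00j,(-0.66-0j),(0.25+0j)], [-0.26-0.24j,(-0.26+0.24j),0.88+0.00j]]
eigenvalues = [(0.03+0.04j), (0.03-0.04j), (-0.06+0j)]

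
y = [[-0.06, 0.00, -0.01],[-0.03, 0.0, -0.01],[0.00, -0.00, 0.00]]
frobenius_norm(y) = 0.07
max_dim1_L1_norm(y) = 0.07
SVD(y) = [[-0.89, -0.46, 0.0], [-0.46, 0.89, 0.0], [0.00, 0.00, 1.00]] @ diag([0.06841617063356684, 0.004384928259238349, 0.0]) @ [[0.98, 0.0, 0.20], [0.2, 0.00, -0.98], [0.00, -1.00, 0.0]]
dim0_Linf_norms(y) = [0.06, 0.0, 0.01]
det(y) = 0.00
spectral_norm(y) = 0.07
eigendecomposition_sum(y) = [[0.00, 0.0, 0.00], [-0.00, 0.0, -0.00], [0.0, 0.0, 0.0]] + [[-0.06, -0.0, -0.01], [-0.03, -0.0, -0.01], [-0.00, -0.0, -0.0]] + [[0.0, 0.0, -0.0], [0.0, 0.00, 0.00], [0.00, 0.00, 0.0]]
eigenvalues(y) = [0.0, -0.06, 0.0]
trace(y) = -0.06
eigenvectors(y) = [[0.00, 0.89, -0.00], [1.0, 0.45, 1.0], [0.00, 0.00, 0.0]]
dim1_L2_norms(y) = [0.06, 0.03, 0.0]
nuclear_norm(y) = 0.07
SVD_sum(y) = [[-0.06,0.00,-0.01], [-0.03,0.00,-0.01], [0.00,0.00,0.0]] + [[-0.00, 0.00, 0.00], [0.0, 0.00, -0.00], [0.0, 0.00, 0.00]] + [[0.00,  0.00,  0.0], [0.0,  0.0,  0.0], [0.0,  -0.00,  0.0]]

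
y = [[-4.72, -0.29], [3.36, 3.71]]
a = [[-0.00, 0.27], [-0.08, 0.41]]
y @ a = [[0.02, -1.39], [-0.3, 2.43]]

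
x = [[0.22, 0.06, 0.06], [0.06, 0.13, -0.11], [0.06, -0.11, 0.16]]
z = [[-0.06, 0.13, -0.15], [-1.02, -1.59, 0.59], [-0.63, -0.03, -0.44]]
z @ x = [[-0.01,  0.03,  -0.04],  [-0.28,  -0.33,  0.21],  [-0.17,  0.01,  -0.1]]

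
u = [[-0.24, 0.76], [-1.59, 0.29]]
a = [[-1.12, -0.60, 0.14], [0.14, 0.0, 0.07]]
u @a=[[0.38, 0.14, 0.02], [1.82, 0.95, -0.20]]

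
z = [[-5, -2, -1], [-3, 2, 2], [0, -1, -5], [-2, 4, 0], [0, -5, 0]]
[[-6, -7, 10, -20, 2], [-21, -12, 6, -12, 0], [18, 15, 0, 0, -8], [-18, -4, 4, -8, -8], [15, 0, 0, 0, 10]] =z@ [[3, 2, -2, 4, 0], [-3, 0, 0, 0, -2], [-3, -3, 0, 0, 2]]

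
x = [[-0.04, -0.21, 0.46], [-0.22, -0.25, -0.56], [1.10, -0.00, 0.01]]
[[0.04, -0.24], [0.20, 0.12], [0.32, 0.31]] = x@ [[0.29, 0.29],[-0.66, 0.18],[-0.18, -0.41]]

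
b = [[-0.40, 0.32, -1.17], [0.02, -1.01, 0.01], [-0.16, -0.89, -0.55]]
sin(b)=[[-0.35, 0.54, -1.01], [0.01, -0.85, -0.00], [-0.14, -0.62, -0.48]]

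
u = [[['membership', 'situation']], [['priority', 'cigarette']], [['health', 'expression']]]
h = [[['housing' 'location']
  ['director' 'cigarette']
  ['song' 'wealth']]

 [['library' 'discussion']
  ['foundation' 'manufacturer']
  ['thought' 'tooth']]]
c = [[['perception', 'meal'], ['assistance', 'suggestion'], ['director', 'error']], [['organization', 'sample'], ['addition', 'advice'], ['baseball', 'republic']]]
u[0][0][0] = 'membership'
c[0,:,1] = ['meal', 'suggestion', 'error']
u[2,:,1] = ['expression']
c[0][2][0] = 'director'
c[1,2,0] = 'baseball'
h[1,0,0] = 'library'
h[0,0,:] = ['housing', 'location']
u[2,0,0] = 'health'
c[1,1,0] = 'addition'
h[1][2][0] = 'thought'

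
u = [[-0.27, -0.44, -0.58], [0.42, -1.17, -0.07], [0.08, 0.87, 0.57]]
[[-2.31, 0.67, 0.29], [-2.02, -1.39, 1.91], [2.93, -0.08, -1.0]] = u@[[2.38, 0.19, -3.09], [2.52, 1.39, -2.93], [0.96, -2.29, 3.16]]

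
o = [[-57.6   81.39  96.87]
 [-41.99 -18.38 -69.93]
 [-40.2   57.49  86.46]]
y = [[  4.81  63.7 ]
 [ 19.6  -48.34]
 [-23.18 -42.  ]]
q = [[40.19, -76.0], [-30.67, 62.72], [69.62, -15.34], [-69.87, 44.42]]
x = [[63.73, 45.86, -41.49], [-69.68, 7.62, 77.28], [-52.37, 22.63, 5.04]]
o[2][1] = 57.49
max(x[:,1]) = 45.86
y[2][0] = -23.18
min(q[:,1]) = -76.0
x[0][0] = 63.73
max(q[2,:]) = 69.62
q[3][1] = 44.42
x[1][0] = -69.68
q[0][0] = 40.19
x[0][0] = 63.73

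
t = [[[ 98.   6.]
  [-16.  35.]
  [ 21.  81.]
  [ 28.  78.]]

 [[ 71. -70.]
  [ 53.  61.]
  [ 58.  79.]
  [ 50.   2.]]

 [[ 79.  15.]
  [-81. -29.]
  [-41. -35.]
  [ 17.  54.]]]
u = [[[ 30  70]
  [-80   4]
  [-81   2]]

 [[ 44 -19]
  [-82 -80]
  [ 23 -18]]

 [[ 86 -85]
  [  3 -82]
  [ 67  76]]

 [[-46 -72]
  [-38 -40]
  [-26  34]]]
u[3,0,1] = -72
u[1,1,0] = -82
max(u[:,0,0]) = 86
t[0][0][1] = 6.0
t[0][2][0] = 21.0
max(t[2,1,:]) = -29.0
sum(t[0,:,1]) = 200.0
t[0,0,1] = 6.0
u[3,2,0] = -26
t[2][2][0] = -41.0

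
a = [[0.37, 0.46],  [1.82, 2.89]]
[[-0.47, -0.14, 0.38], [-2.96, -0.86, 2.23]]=a @ [[-0.02, 0.02, 0.29],[-1.01, -0.31, 0.59]]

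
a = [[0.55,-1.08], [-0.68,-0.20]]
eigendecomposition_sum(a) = [[0.78,-0.64], [-0.40,0.33]] + [[-0.23, -0.44], [-0.28, -0.53]]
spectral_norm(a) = 1.22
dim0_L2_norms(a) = [0.87, 1.1]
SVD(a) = [[0.99, -0.16], [-0.16, -0.99]] @ diag([1.2223230364238937, 0.6908157457871617]) @ [[0.53,-0.85], [0.85,0.53]]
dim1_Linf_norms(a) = [1.08, 0.68]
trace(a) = 0.35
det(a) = -0.84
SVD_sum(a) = [[0.64, -1.02], [-0.1, 0.16]] + [[-0.09, -0.06], [-0.58, -0.36]]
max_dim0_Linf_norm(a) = 1.08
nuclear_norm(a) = 1.91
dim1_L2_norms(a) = [1.21, 0.71]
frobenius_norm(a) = 1.40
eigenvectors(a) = [[0.89, 0.64], [-0.46, 0.77]]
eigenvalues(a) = [1.11, -0.76]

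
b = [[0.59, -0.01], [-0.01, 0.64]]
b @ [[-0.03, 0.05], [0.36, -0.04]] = [[-0.02, 0.03],[0.23, -0.03]]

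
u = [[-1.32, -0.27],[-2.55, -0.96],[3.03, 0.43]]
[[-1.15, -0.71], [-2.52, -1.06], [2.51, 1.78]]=u @ [[0.73,0.69], [0.69,-0.73]]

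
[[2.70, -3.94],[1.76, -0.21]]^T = [[2.70, 1.76], [-3.94, -0.21]]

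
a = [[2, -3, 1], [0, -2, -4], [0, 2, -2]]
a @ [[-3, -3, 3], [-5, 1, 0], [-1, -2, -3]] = [[8, -11, 3], [14, 6, 12], [-8, 6, 6]]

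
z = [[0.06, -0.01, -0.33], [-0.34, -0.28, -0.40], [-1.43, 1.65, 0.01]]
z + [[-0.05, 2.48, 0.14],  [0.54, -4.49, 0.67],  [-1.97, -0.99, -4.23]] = [[0.01, 2.47, -0.19],[0.2, -4.77, 0.27],[-3.4, 0.66, -4.22]]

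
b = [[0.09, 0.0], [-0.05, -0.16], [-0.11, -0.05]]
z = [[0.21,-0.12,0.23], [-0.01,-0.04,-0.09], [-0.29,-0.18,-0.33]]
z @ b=[[-0.00, 0.01], [0.01, 0.01], [0.02, 0.05]]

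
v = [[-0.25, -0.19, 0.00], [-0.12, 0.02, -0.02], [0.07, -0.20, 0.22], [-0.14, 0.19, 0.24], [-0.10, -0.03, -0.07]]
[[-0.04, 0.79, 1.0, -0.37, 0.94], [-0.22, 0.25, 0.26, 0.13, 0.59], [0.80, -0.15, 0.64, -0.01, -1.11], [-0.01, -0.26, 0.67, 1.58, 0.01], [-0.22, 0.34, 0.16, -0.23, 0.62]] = v @ [[1.29,-2.13,-2.81,-1.06,-4.31], [-1.47,-1.36,-1.55,3.34,0.72], [1.88,-1.25,2.4,3.34,-3.03]]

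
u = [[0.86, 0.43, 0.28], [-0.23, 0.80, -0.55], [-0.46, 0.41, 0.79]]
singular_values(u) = [1.0, 1.0, 1.0]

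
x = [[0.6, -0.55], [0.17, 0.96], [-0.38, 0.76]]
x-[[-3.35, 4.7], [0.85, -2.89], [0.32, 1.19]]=[[3.95, -5.25], [-0.68, 3.85], [-0.70, -0.43]]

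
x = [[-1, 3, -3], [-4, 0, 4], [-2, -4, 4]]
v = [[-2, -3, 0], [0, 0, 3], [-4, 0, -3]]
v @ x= [[14, -6, -6], [-6, -12, 12], [10, 0, 0]]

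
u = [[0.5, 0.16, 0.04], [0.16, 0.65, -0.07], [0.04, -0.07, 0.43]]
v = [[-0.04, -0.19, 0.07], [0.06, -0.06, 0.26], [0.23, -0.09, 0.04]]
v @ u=[[-0.05,-0.13,0.04], [0.03,-0.05,0.12], [0.10,-0.02,0.03]]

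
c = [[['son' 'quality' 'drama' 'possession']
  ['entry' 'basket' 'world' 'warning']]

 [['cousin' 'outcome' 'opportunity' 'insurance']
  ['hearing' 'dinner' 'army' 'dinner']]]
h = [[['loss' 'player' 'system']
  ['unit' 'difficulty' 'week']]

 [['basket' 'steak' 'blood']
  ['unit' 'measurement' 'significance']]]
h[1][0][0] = 'basket'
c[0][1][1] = 'basket'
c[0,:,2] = ['drama', 'world']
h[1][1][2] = 'significance'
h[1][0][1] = 'steak'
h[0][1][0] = 'unit'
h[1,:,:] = [['basket', 'steak', 'blood'], ['unit', 'measurement', 'significance']]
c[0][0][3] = 'possession'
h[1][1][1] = 'measurement'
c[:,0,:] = [['son', 'quality', 'drama', 'possession'], ['cousin', 'outcome', 'opportunity', 'insurance']]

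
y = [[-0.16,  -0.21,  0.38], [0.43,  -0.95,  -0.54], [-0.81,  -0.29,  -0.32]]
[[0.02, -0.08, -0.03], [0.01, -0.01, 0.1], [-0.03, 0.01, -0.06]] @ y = [[-0.01, 0.08, 0.06], [-0.09, -0.02, -0.02], [0.06, 0.01, 0.0]]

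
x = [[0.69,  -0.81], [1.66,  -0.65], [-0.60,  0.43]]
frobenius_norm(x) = 2.20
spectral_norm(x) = 2.16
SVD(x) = [[-0.46, 0.82], [-0.82, -0.54], [0.34, -0.18]] @ diag([2.156933453850992, 0.4503754829677471]) @ [[-0.87, 0.49], [-0.49, -0.87]]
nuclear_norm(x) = 2.61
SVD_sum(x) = [[0.87,-0.49], [1.54,-0.86], [-0.64,0.36]] + [[-0.18, -0.32], [0.12, 0.21], [0.04, 0.07]]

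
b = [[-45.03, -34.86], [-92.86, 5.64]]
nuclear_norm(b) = 137.40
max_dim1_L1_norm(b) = 98.5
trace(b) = -39.39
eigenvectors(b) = [[-0.69, 0.37],[-0.73, -0.93]]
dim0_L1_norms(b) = [137.89, 40.5]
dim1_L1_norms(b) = [79.89, 98.5]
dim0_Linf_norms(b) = [92.86, 34.86]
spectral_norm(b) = 103.76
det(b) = -3491.07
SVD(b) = [[-0.47, -0.88], [-0.88, 0.47]] @ diag([103.75754884678341, 33.64640779202666]) @ [[0.99, 0.11], [-0.11, 0.99]]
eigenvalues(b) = [-81.98, 42.59]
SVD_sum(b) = [[-48.28,-5.31], [-91.14,-10.02]] + [[3.25,-29.55], [-1.72,15.66]]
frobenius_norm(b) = 109.08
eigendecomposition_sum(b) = [[-57.66, -22.94], [-61.11, -24.31]] + [[12.63, -11.92], [-31.75, 29.95]]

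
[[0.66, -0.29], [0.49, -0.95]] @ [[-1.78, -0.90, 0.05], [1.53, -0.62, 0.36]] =[[-1.62, -0.41, -0.07], [-2.33, 0.15, -0.32]]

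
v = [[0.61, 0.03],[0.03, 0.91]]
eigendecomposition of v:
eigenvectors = [[-1.00, -0.10],[0.10, -1.0]]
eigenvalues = [0.61, 0.91]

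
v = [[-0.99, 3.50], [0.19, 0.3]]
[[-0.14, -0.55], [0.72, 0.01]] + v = [[-1.13, 2.95],[0.91, 0.31]]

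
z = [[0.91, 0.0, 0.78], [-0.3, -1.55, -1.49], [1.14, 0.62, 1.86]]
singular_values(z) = [3.15, 1.16, 0.15]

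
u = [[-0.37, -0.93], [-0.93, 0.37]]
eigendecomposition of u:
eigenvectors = [[-0.83, 0.56], [-0.56, -0.83]]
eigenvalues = [-1.0, 1.0]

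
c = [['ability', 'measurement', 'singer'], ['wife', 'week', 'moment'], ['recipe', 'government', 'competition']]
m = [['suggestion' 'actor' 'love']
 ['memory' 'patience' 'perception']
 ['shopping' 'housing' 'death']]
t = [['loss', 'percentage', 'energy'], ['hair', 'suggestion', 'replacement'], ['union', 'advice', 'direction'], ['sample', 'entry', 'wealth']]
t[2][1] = 'advice'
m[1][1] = 'patience'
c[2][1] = 'government'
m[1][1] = 'patience'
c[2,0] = 'recipe'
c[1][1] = 'week'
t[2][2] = 'direction'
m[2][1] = 'housing'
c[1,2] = 'moment'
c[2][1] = 'government'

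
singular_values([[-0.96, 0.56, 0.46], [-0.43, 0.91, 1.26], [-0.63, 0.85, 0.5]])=[2.22, 0.67, 0.24]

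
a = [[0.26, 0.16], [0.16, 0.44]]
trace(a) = 0.70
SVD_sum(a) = [[0.14, 0.23], [0.23, 0.40]] + [[0.12,-0.07],[-0.07,0.04]]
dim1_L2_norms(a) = [0.31, 0.47]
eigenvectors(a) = [[-0.86, -0.50], [0.5, -0.86]]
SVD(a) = [[-0.50, -0.86], [-0.86, 0.50]] @ diag([0.5335755975068581, 0.1664244024931419]) @ [[-0.50, -0.86], [-0.86, 0.5]]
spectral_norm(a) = 0.53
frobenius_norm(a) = 0.56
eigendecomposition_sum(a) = [[0.12, -0.07], [-0.07, 0.04]] + [[0.14,0.23],  [0.23,0.4]]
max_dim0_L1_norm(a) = 0.6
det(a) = 0.09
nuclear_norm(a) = 0.70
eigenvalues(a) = [0.17, 0.53]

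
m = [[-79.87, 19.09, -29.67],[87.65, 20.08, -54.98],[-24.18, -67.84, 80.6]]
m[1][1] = 20.08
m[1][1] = 20.08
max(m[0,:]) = 19.09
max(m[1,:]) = 87.65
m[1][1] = 20.08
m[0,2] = -29.67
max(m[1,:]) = 87.65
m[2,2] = 80.6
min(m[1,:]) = -54.98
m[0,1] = 19.09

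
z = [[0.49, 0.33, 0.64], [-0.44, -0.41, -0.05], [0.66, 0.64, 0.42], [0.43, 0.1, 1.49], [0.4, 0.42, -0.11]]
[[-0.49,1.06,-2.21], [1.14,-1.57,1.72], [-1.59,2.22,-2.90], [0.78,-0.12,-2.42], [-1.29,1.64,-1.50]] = z @ [[0.48, 1.11, -2.46],[-3.38, 2.70, -1.45],[0.61, -0.58, -0.82]]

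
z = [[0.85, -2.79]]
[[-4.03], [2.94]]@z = [[-3.43, 11.24], [2.50, -8.2]]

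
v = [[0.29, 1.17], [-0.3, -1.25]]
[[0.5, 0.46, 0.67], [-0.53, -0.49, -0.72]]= v@[[0.59,0.41,-0.18],  [0.28,0.29,0.62]]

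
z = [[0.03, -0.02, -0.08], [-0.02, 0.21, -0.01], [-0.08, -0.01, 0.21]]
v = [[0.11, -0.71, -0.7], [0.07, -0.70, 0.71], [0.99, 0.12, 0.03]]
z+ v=[[0.14, -0.73, -0.78], [0.05, -0.49, 0.70], [0.91, 0.11, 0.24]]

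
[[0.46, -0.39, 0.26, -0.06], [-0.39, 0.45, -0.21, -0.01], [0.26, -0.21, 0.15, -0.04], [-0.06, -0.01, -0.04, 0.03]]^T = [[0.46,-0.39,0.26,-0.06], [-0.39,0.45,-0.21,-0.01], [0.26,-0.21,0.15,-0.04], [-0.06,-0.01,-0.04,0.03]]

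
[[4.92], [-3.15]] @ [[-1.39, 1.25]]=[[-6.84, 6.15], [4.38, -3.94]]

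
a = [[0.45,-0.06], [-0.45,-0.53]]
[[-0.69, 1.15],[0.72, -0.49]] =a @[[-1.55, 2.40],[-0.05, -1.11]]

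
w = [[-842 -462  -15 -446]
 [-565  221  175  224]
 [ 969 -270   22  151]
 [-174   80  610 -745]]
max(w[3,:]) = 610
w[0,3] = -446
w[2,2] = 22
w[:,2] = [-15, 175, 22, 610]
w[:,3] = [-446, 224, 151, -745]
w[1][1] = 221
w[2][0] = 969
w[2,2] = 22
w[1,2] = 175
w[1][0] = -565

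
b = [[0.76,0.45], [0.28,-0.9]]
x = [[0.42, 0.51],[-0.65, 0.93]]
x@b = [[0.46, -0.27],[-0.23, -1.13]]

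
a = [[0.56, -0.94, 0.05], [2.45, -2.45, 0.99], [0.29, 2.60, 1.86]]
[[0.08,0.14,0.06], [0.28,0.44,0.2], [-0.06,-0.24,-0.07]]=a@ [[-0.03, 0.13, 0.02], [-0.1, -0.07, -0.05], [0.11, -0.05, 0.03]]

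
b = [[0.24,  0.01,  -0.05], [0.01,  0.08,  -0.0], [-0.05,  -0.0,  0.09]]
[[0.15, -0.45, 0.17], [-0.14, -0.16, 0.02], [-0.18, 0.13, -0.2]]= b @[[0.35, -1.71, 0.25], [-1.76, -1.80, 0.24], [-1.75, 0.44, -2.06]]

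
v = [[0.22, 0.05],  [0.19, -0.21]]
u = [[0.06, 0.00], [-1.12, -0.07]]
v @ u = [[-0.04, -0.00], [0.25, 0.01]]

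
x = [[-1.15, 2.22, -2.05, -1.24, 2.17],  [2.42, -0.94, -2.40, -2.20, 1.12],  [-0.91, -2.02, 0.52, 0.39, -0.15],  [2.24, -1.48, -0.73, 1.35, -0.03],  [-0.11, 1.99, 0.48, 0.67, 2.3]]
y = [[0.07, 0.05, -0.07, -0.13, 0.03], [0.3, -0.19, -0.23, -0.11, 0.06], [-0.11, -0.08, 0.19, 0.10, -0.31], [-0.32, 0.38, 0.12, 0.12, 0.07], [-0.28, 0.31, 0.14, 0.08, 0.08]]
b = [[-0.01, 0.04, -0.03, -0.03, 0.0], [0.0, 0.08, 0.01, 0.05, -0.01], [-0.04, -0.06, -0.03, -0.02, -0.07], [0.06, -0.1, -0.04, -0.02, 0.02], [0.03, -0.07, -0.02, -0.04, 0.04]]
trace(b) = 0.06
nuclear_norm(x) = 15.33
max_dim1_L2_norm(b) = 0.13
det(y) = -0.00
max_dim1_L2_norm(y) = 0.53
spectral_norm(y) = 0.81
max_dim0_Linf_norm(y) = 0.38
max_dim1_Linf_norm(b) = 0.1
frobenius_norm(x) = 7.76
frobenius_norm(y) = 0.93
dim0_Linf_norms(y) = [0.32, 0.38, 0.23, 0.13, 0.31]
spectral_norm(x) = 5.20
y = b @ x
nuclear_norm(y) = 1.44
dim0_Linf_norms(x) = [2.42, 2.22, 2.4, 2.2, 2.3]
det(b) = -0.00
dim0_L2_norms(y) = [0.54, 0.53, 0.36, 0.24, 0.33]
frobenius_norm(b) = 0.22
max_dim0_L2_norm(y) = 0.54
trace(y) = 0.27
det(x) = 119.94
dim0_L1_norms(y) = [1.08, 1.01, 0.75, 0.54, 0.55]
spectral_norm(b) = 0.18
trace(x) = 2.08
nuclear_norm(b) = 0.39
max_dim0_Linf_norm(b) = 0.1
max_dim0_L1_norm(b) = 0.35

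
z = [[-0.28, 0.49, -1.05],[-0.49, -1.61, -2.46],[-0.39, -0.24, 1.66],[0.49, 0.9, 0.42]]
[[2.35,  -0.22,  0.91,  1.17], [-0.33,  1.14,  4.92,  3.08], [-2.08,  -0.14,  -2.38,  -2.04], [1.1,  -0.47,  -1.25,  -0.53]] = z @ [[-0.64,0.22,0.5,0.16], [2.08,-0.59,-0.98,-0.11], [-1.10,-0.12,-1.46,-1.21]]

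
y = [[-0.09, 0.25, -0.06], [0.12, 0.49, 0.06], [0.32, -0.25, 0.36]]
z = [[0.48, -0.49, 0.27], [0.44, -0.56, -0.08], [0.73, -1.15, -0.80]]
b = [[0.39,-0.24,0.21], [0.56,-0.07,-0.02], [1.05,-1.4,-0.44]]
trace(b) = -0.12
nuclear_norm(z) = 2.39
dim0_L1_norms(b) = [2.0, 1.71, 0.67]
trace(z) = -0.88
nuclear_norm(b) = 2.58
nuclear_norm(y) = 1.14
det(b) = -0.20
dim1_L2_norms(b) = [0.5, 0.56, 1.8]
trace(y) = 0.76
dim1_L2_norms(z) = [0.74, 0.72, 1.58]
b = z + y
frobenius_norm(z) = 1.88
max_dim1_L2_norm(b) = 1.8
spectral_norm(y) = 0.64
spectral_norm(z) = 1.79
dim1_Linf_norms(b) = [0.39, 0.56, 1.4]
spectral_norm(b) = 1.89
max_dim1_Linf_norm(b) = 1.4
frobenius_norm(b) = 1.96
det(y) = -0.01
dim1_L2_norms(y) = [0.27, 0.51, 0.54]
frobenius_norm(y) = 0.79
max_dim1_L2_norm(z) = 1.58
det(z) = 0.00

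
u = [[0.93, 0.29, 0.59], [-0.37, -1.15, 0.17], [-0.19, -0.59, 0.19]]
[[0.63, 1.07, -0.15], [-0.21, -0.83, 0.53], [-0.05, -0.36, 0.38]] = u@ [[0.24, 0.51, -0.84], [0.19, 0.66, -0.03], [0.59, 0.69, 1.08]]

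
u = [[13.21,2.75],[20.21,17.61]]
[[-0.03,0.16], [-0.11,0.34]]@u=[[2.84,2.74], [5.42,5.68]]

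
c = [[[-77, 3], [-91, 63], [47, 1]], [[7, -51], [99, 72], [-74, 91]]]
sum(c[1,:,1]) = 112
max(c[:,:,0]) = 99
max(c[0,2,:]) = 47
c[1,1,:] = [99, 72]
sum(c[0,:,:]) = -54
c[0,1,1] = 63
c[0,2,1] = 1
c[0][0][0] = -77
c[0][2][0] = 47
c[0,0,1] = 3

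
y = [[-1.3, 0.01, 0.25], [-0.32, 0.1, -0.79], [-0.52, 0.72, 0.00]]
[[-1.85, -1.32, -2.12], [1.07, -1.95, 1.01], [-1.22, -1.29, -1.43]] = y @[[1.05, 1.36, 1.25], [-0.94, -0.81, -1.09], [-1.90, 1.81, -1.92]]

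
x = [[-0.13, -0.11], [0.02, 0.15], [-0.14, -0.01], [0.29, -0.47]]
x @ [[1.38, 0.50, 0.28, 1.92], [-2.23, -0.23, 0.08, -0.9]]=[[0.07,-0.04,-0.05,-0.15], [-0.31,-0.02,0.02,-0.1], [-0.17,-0.07,-0.04,-0.26], [1.45,0.25,0.04,0.98]]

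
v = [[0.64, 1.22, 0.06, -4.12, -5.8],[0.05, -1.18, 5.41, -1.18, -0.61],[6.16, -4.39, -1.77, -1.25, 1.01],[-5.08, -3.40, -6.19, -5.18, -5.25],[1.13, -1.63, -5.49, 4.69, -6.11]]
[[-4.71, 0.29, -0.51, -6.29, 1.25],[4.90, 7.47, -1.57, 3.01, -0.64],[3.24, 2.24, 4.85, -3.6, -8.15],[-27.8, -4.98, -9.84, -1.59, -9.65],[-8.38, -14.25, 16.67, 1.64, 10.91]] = v @ [[1.67, 0.16, 1.28, -0.89, 0.14],  [1.03, -0.32, -0.05, -0.94, 1.17],  [1.35, 1.16, -0.04, 0.59, 0.37],  [0.7, -1.01, 1.80, 1.02, 1.66],  [0.73, 0.63, -1.06, 0.07, -1.13]]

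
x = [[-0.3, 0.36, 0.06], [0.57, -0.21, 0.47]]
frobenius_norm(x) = 0.90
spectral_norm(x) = 0.83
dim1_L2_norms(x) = [0.47, 0.77]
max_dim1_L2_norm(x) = 0.77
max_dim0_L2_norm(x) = 0.64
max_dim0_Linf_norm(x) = 0.57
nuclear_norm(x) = 1.18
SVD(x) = [[-0.42, 0.91], [0.91, 0.42]] @ diag([0.8316905813261883, 0.3484117921846316]) @ [[0.77,  -0.41,  0.48], [-0.09,  0.68,  0.73]]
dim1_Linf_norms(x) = [0.36, 0.57]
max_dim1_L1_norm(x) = 1.25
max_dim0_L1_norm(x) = 0.87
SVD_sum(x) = [[-0.27,0.14,-0.17], [0.58,-0.31,0.36]] + [[-0.03, 0.22, 0.23], [-0.01, 0.1, 0.11]]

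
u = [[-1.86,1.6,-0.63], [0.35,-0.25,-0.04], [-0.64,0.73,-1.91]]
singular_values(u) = [3.05, 1.38, 0.03]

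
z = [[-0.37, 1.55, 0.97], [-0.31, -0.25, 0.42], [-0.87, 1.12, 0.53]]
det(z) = -0.636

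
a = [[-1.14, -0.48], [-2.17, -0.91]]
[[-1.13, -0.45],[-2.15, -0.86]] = a@[[0.88, 0.3], [0.26, 0.23]]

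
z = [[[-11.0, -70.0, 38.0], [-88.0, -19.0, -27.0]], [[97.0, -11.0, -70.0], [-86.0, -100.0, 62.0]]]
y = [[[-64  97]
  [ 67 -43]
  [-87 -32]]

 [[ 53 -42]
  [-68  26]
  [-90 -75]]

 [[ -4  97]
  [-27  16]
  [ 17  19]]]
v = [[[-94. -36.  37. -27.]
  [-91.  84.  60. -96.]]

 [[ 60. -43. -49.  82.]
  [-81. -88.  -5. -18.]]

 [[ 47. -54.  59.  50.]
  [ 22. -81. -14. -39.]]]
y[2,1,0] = -27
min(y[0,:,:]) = -87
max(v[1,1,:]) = -5.0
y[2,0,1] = 97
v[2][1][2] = -14.0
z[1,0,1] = -11.0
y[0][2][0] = -87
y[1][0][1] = -42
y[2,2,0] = 17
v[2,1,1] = -81.0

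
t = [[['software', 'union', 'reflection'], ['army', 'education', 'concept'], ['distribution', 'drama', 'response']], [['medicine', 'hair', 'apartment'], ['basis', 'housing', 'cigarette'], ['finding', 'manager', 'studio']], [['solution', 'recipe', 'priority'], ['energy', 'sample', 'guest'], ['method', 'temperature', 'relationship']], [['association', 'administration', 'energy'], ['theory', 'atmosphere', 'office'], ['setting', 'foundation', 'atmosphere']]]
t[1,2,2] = 'studio'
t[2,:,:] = [['solution', 'recipe', 'priority'], ['energy', 'sample', 'guest'], ['method', 'temperature', 'relationship']]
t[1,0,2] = 'apartment'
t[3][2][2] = 'atmosphere'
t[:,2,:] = [['distribution', 'drama', 'response'], ['finding', 'manager', 'studio'], ['method', 'temperature', 'relationship'], ['setting', 'foundation', 'atmosphere']]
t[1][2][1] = 'manager'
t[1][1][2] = 'cigarette'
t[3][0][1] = 'administration'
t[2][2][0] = 'method'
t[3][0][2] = 'energy'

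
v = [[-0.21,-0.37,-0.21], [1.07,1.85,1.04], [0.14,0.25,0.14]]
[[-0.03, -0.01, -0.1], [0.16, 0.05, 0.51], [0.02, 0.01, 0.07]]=v@[[0.04, 0.02, 0.08], [0.02, 0.02, -0.01], [0.08, -0.01, 0.43]]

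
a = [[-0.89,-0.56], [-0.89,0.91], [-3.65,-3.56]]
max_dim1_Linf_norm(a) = 3.65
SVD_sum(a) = [[-0.74, -0.71], [-0.01, -0.01], [-3.68, -3.53]] + [[-0.15, 0.15], [-0.88, 0.92], [0.03, -0.03]]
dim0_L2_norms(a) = [3.86, 3.72]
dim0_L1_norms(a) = [5.43, 5.03]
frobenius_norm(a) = 5.36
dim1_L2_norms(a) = [1.05, 1.27, 5.1]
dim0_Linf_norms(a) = [3.65, 3.56]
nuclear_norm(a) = 6.49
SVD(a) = [[-0.20, -0.16], [-0.00, -0.99], [-0.98, 0.04]] @ diag([5.201464669184862, 1.2910326468457776]) @ [[0.72,0.69],  [0.69,-0.72]]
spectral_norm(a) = 5.20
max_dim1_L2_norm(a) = 5.1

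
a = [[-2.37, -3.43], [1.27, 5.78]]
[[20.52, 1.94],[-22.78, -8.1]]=a@[[-4.33, 1.77], [-2.99, -1.79]]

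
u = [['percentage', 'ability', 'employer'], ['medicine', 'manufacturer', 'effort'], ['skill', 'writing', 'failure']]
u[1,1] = 'manufacturer'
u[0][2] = 'employer'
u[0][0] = 'percentage'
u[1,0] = 'medicine'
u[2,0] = 'skill'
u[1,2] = 'effort'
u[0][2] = 'employer'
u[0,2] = 'employer'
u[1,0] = 'medicine'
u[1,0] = 'medicine'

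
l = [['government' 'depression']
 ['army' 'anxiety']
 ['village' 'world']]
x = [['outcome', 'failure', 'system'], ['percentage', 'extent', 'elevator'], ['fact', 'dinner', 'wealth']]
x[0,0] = 'outcome'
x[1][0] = 'percentage'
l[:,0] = ['government', 'army', 'village']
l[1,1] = 'anxiety'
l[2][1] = 'world'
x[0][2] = 'system'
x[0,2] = 'system'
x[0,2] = 'system'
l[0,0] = 'government'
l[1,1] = 'anxiety'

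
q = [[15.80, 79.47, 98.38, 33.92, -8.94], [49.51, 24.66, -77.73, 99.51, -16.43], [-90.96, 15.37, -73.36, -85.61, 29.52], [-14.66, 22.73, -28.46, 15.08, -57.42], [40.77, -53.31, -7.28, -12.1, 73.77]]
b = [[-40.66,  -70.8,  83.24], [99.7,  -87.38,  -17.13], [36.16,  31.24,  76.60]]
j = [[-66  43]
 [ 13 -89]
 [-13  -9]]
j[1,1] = -89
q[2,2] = -73.36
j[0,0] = -66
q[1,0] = 49.51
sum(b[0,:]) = -28.22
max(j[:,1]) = 43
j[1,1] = -89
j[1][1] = -89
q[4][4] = 73.77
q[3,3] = 15.08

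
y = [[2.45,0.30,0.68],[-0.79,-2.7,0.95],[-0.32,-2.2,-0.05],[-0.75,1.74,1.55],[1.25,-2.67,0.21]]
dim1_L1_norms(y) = [3.43, 4.44, 2.57, 4.04, 4.13]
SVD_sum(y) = [[-0.01,0.10,-0.0], [0.21,-2.63,0.02], [0.17,-2.16,0.01], [-0.14,1.78,-0.01], [0.22,-2.75,0.02]] + [[2.46, 0.19, 0.01], [-0.99, -0.08, -0.00], [-0.49, -0.04, -0.00], [-0.6, -0.05, -0.0], [1.03, 0.08, 0.0]] + [[-0.00, 0.00, 0.67], [-0.00, 0.01, 0.94], [0.00, -0.0, -0.06], [-0.01, 0.01, 1.56], [-0.00, 0.0, 0.19]]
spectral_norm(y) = 4.74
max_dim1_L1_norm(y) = 4.44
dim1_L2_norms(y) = [2.56, 2.97, 2.22, 2.45, 2.96]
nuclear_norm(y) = 9.65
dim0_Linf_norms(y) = [2.45, 2.7, 1.55]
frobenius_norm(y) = 5.92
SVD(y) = [[0.02, -0.83, 0.34], [-0.56, 0.34, 0.48], [-0.46, 0.17, -0.03], [0.38, 0.2, 0.8], [-0.58, -0.35, 0.1]] @ diag([4.739351506579909, 2.9613983840102036, 1.9527331892146726]) @ [[-0.08,  1.0,  -0.01], [-1.0,  -0.08,  -0.00], [-0.00,  0.01,  1.0]]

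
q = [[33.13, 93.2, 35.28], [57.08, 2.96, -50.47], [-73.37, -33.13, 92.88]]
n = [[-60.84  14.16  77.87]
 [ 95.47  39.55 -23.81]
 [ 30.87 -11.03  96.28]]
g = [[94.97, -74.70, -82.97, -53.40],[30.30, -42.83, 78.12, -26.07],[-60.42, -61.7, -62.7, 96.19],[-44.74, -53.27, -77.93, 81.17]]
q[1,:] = [57.08, 2.96, -50.47]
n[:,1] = [14.16, 39.55, -11.03]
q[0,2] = 35.28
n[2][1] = -11.03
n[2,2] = 96.28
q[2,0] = -73.37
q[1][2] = -50.47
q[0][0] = 33.13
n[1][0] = 95.47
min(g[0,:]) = -82.97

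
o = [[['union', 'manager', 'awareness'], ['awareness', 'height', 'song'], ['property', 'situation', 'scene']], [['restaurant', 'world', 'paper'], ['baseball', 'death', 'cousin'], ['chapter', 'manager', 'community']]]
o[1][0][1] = 'world'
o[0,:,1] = ['manager', 'height', 'situation']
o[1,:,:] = [['restaurant', 'world', 'paper'], ['baseball', 'death', 'cousin'], ['chapter', 'manager', 'community']]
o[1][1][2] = 'cousin'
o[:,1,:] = [['awareness', 'height', 'song'], ['baseball', 'death', 'cousin']]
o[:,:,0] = [['union', 'awareness', 'property'], ['restaurant', 'baseball', 'chapter']]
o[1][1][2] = 'cousin'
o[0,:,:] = [['union', 'manager', 'awareness'], ['awareness', 'height', 'song'], ['property', 'situation', 'scene']]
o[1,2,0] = 'chapter'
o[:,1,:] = [['awareness', 'height', 'song'], ['baseball', 'death', 'cousin']]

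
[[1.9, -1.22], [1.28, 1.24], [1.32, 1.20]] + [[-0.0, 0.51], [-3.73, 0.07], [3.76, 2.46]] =[[1.90, -0.71], [-2.45, 1.31], [5.08, 3.66]]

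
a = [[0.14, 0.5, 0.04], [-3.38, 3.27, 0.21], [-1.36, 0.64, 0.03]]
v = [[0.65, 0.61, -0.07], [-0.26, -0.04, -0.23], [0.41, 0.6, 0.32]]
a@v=[[-0.02, 0.09, -0.11],[-2.96, -2.07, -0.45],[-1.04, -0.84, -0.04]]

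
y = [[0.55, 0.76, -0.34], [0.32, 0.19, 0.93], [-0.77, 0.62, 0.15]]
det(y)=-0.999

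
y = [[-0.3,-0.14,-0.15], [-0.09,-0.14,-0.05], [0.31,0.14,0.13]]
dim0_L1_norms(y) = [0.7, 0.42, 0.33]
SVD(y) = [[-0.68, 0.19, 0.71], [-0.29, -0.96, -0.02], [0.68, -0.22, 0.70]] @ diag([0.535897439135606, 0.08641054158397511, 0.015721101458353655]) @ [[0.82, 0.43, 0.38],[-0.43, 0.9, -0.1],[0.38, 0.08, -0.92]]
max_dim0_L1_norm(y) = 0.7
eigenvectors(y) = [[-0.61+0.00j, -0.50+0.13j, -0.50-0.13j], [(-0.33+0j), (-0-0.13j), -0.00+0.13j], [(0.72+0j), (0.84+0j), (0.84-0j)]]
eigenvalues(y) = [(-0.2+0j), (-0.06+0.02j), (-0.06-0.02j)]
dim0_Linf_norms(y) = [0.31, 0.14, 0.15]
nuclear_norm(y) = 0.64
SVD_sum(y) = [[-0.30, -0.16, -0.14], [-0.13, -0.07, -0.06], [0.3, 0.16, 0.14]] + [[-0.01, 0.01, -0.00],[0.04, -0.07, 0.01],[0.01, -0.02, 0.00]] + [[0.0, 0.0, -0.01],[-0.0, -0.00, 0.00],[0.0, 0.0, -0.01]]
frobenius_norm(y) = 0.54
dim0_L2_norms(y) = [0.44, 0.24, 0.2]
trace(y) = -0.31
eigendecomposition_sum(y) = [[(-0.25+0j), (-0.23+0j), (-0.15+0j)], [-0.13+0.00j, (-0.12+0j), (-0.08+0j)], [0.29-0.00j, 0.27-0.00j, 0.17-0.00j]] + [[(-0.03-0.08j),(0.05+0.02j),-0.00-0.06j], [0.02-0.00j,(-0.01+0.01j),(0.01+0j)], [(0.01+0.13j),-0.07-0.05j,(-0.02+0.09j)]] + [[-0.03+0.08j,  0.05-0.02j,  -0.00+0.06j], [0.02+0.00j,  -0.01-0.01j,  (0.01-0j)], [(0.01-0.13j),  -0.07+0.05j,  (-0.02-0.09j)]]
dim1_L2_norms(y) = [0.36, 0.17, 0.36]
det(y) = -0.00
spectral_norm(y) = 0.54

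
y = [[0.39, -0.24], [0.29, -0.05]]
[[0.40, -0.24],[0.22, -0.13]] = y @ [[0.65, -0.37], [-0.63, 0.38]]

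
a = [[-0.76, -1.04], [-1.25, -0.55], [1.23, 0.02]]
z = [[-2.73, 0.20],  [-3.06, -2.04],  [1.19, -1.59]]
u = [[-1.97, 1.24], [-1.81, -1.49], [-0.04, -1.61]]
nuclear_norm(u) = 5.19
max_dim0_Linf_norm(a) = 1.25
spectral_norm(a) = 2.10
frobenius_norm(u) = 3.68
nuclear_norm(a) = 2.90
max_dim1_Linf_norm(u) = 1.97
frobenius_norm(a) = 2.24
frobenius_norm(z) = 5.00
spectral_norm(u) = 2.70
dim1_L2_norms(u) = [2.33, 2.34, 1.61]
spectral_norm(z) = 4.40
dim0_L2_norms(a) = [1.91, 1.18]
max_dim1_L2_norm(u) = 2.34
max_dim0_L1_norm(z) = 6.98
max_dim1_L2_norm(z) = 3.68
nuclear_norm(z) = 6.77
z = u + a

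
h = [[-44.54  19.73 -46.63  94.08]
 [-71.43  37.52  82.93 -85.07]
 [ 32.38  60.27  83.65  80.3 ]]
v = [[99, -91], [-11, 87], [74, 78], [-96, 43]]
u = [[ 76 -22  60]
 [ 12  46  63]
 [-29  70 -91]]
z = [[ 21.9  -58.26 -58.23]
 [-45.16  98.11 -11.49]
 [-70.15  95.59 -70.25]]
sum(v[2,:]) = 152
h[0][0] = -44.54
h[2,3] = 80.3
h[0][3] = 94.08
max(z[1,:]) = 98.11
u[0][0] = 76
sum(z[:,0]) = -93.41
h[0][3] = 94.08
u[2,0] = -29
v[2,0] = 74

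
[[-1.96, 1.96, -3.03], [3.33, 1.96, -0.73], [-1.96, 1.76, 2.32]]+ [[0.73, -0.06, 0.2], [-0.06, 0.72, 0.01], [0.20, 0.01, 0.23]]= [[-1.23, 1.9, -2.83],[3.27, 2.68, -0.72],[-1.76, 1.77, 2.55]]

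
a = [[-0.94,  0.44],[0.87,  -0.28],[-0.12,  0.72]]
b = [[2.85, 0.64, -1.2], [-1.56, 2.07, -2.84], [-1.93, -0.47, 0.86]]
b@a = [[-1.98,0.21], [3.61,-3.31], [1.3,-0.10]]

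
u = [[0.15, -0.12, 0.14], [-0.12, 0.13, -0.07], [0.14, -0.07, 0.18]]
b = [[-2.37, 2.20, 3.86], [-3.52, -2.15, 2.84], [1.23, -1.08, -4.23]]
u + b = [[-2.22, 2.08, 4.0], [-3.64, -2.02, 2.77], [1.37, -1.15, -4.05]]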